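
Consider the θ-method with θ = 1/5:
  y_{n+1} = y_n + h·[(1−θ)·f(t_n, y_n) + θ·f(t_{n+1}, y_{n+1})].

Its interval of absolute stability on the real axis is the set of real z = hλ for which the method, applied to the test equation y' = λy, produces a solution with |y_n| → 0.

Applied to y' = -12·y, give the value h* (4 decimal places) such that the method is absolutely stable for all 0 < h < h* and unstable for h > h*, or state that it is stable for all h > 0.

(-3.3333,0); λ=-12 ⇒ h* = (10/3)/12 = 0.2778.

Set f=λy, z=hλ:
  y_{n+1} = y_n + z·[4/5·y_n + 1/5·y_{n+1}] ⇒ (1 − 1/5z)y_{n+1} = (1 + 4/5z)y_n
  R(z) = (1 + 4/5z)/(1 − 1/5z).

Need |R(x)|<1, x<0.
x=-0.82: |R|=0.2955
R=−1: 1+4/5x = −1+1/5x ⇒ -3/5x=2 ⇒ x=2/(-3/5)=-3.3333
Confirm numerically:
  x=-3.182: |R|=0.94451 <1
  x=-2.919: |R|=0.84304 <1
  x=-2.541: |R|=0.68479 <1
  x=-1.651: |R|=0.24117 <1
  x=-3.692: |R|=1.12379 >1
  x=-3.583: |R|=1.08727 >1
  x=-3.378: |R|=1.01599 >1
Stable set (-3.3333, 0).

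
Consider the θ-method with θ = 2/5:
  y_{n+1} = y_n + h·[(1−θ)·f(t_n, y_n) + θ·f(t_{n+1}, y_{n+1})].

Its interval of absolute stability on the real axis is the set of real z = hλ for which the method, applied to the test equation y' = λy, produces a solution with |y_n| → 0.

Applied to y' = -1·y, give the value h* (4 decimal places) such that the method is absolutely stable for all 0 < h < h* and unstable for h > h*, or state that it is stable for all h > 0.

(-10.0000,0); λ=-1 ⇒ h* = (10)/1 = 10.0000.

Test eqn y'=λy, z=hλ:
  y_{n+1} = y_n + z·[3/5·y_n + 2/5·y_{n+1}] ⇒ (1 − 2/5z)y_{n+1} = (1 + 3/5z)y_n
  so R(z) = (1 + 3/5z)/(1 − 2/5z).

Solve |R(x)|<1 on ℝ⁻.
x=-1.23: |R|=0.1756
R=−1: 1+3/5x = −1+2/5x ⇒ -1/5x=2 ⇒ x=2/(-1/5)=-10.0000
Confirm numerically:
  x=-9.511: |R|=0.97964 <1
  x=-5.917: |R|=0.75746 <1
  x=-4.388: |R|=0.59262 <1
  x=-10.249: |R|=1.00977 >1
  x=-10.186: |R|=1.00733 >1
Stable set (-10.0000, 0).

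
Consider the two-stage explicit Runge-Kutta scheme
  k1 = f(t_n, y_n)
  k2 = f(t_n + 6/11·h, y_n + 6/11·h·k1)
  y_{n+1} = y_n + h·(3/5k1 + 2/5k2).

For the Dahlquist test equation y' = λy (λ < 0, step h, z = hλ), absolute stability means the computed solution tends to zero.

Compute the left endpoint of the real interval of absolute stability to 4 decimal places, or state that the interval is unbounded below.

left endpoint -4.5833.

Test eqn y'=λy, z=hλ:
  k1=λy_n ⇒ h·k1=z·y_n;  k2=λ(1+6/11z)y_n ⇒ h·k2=z(1+6/11z)y_n
  y_{n+1}/y_n = 1 + 3/5z + 2/5z(1+6/11z) = 1 + z + 12/55z²
  ⇒ R(z) = 1 + z + 12/55z².

Solve |R(x)|<1 on ℝ⁻.
x=-0.83: |R|=0.3203
R=1: x+12/55x²=0 ⇒ x=−55/12=-4.5833; min R=1−1/(4·12/55)=-0.1458>−1
Confirm numerically:
  x=-3.470: |R|=0.15711 <1
  x=-2.340: |R|=0.14532 <1
  x=-2.286: |R|=0.14583 <1
  x=-5.050: |R|=1.51418 >1
  x=-5.033: |R|=1.49378 >1
Stable set (-4.5833, 0).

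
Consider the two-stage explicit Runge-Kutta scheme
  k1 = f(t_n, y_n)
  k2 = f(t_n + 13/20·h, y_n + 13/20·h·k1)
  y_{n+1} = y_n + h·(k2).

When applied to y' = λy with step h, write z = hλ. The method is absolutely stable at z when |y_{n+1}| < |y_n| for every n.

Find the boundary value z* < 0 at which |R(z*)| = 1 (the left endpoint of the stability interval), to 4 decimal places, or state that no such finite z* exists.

With y'=λy (z=hλ):
  k1=λy_n ⇒ h·k1=z·y_n;  k2=λ(1+13/20z)y_n ⇒ h·k2=z(1+13/20z)y_n
  y_{n+1}/y_n = 1 + z(1+13/20z) = 1 + z + 13/20z²
  Hence R(z) = 1 + z + 13/20z².

Boundary: |R(x)|=1, x<0.
x=-1.25: |R|=0.7656
R=1: x+13/20x²=0 ⇒ x=−20/13=-1.5385; min R=1−1/(4·13/20)=0.6154>−1
Confirm numerically:
  x=-1.347: |R|=0.83237 <1
  x=-1.139: |R|=0.70426 <1
  x=-0.951: |R|=0.63686 <1
  x=-0.740: |R|=0.61594 <1
  x=-2.085: |R|=1.74070 >1
  x=-1.727: |R|=1.21164 >1
  x=-1.632: |R|=1.09923 >1
So |R|<1 on (-1.5385, 0).

left endpoint -1.5385.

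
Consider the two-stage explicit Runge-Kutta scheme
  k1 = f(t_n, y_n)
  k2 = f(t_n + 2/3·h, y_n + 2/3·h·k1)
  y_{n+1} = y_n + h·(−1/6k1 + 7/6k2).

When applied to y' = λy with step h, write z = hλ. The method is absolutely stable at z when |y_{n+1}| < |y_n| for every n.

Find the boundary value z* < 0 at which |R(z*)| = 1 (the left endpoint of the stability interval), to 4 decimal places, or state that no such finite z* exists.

z* = -1.2857.

Set f=λy, z=hλ:
  k1=λy_n ⇒ h·k1=z·y_n;  k2=λ(1+2/3z)y_n ⇒ h·k2=z(1+2/3z)y_n
  y_{n+1}/y_n = 1 − 1/6z + 7/6z(1+2/3z) = 1 + z + 7/9z²
  Hence R(z) = 1 + z + 7/9z².

Solve |R(x)|<1 on ℝ⁻.
x=-0.91: |R|=0.7341
R=1: x+7/9x²=0 ⇒ x=−9/7=-1.2857; min R=1−1/(4·7/9)=0.6786>−1
Confirm numerically:
  x=-1.038: |R|=0.80001 <1
  x=-0.914: |R|=0.73575 <1
  x=-0.668: |R|=0.67906 <1
  x=-0.549: |R|=0.68542 <1
  x=-1.838: |R|=1.78952 >1
  x=-1.768: |R|=1.66320 >1
  x=-1.475: |R|=1.21715 >1
So |R|<1 on (-1.2857, 0).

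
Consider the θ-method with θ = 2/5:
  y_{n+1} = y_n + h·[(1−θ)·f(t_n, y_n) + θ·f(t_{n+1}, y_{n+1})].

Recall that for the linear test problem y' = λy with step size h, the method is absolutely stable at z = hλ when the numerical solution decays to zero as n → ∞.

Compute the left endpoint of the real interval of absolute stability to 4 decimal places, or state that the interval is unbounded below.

left endpoint -10.0000.

Set f=λy, z=hλ:
  y_{n+1} = y_n + z·[3/5·y_n + 2/5·y_{n+1}] ⇒ (1 − 2/5z)y_{n+1} = (1 + 3/5z)y_n
  R(z) = (1 + 3/5z)/(1 − 2/5z).

Solve |R(x)|<1 on ℝ⁻.
x=-0.37: |R|=0.6777
R=−1: 1+3/5x = −1+2/5x ⇒ -1/5x=2 ⇒ x=2/(-1/5)=-10.0000
Confirm numerically:
  x=-9.540: |R|=0.98090 <1
  x=-7.021: |R|=0.84356 <1
  x=-6.136: |R|=0.77629 <1
  x=-5.200: |R|=0.68831 <1
  x=-10.295: |R|=1.01153 >1
  x=-10.276: |R|=1.01080 >1
  x=-10.078: |R|=1.00310 >1
So |R|<1 on (-10.0000, 0).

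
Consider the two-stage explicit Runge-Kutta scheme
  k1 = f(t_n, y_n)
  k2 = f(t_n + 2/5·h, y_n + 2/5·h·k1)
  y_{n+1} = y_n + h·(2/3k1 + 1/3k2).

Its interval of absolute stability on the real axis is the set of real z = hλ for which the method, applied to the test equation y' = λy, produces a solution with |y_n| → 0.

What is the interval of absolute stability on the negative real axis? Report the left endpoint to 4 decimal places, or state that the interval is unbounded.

With y'=λy (z=hλ):
  k1=λy_n ⇒ h·k1=z·y_n;  k2=λ(1+2/5z)y_n ⇒ h·k2=z(1+2/5z)y_n
  y_{n+1}/y_n = 1 + 2/3z + 1/3z(1+2/5z) = 1 + z + 2/15z²
  R(z) = 1 + z + 2/15z².

Solve |R(x)|<1 on ℝ⁻.
x=-0.64: |R|=0.4146
R=1: x+2/15x²=0 ⇒ x=−15/2=-7.5000; min R=1−1/(4·2/15)=-0.8750>−1
Confirm numerically:
  x=-7.099: |R|=0.62044 <1
  x=-6.816: |R|=0.37838 <1
  x=-6.255: |R|=0.03833 <1
  x=-3.363: |R|=0.85503 <1
  x=-7.792: |R|=1.30337 >1
  x=-7.703: |R|=1.20849 >1
  x=-7.633: |R|=1.13536 >1
Stable set (-7.5000, 0).

(-7.5000, 0).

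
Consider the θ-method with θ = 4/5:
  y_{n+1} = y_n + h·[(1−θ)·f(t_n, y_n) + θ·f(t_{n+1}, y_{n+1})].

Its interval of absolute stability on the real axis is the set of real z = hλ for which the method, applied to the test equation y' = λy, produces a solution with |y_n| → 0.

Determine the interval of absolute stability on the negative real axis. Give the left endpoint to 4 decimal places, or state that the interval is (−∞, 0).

Set f=λy, z=hλ:
  y_{n+1} = y_n + z·[1/5·y_n + 4/5·y_{n+1}] ⇒ (1 − 4/5z)y_{n+1} = (1 + 1/5z)y_n
  ⇒ R(z) = (1 + 1/5z)/(1 − 4/5z).

Find x<0 with |R(x)|<1.
x=-1.03: |R|=0.4353
x=-2: |R|=0.2308
x=-10: |R|=0.1111
x=-100: |R|=0.2346
θ=4/5≥1/2 ⇒ |1+1/5x|<|1−4/5x| ∀x<0 ⇒ unbounded interval.

(−∞, 0) — no finite endpoint.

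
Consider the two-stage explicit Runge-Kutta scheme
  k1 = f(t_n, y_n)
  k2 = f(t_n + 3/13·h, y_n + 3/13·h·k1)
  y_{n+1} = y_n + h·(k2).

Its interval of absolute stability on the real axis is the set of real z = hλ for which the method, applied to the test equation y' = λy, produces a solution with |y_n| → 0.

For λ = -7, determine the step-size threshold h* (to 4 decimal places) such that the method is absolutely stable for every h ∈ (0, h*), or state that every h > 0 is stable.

On y'=λy, z=hλ:
  k1=λy_n ⇒ h·k1=z·y_n;  k2=λ(1+3/13z)y_n ⇒ h·k2=z(1+3/13z)y_n
  y_{n+1}/y_n = 1 + z(1+3/13z) = 1 + z + 3/13z²
  ⇒ R(z) = 1 + z + 3/13z².

Find x<0 with |R(x)|<1.
x=-1.12: |R|=0.1695
R=1: x+3/13x²=0 ⇒ x=−13/3=-4.3333; min R=1−1/(4·3/13)=-0.0833>−1
Confirm numerically:
  x=-3.580: |R|=0.37763 <1
  x=-3.536: |R|=0.34938 <1
  x=-2.428: |R|=0.06757 <1
  x=-2.358: |R|=0.07489 <1
  x=-4.780: |R|=1.49271 >1
  x=-4.727: |R|=1.42943 >1
  x=-4.368: |R|=1.03494 >1
Stable set (-4.3333, 0).

(-4.3333,0); λ=-7 ⇒ h* = (13/3)/7 = 0.6190.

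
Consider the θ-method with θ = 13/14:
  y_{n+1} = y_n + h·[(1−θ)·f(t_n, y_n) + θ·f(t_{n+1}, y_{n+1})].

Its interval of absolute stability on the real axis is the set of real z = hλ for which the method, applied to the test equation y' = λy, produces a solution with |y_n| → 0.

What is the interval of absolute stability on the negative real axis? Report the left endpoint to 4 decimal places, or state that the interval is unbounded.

unbounded; (−∞, 0).

With y'=λy (z=hλ):
  y_{n+1} = y_n + z·[1/14·y_n + 13/14·y_{n+1}] ⇒ (1 − 13/14z)y_{n+1} = (1 + 1/14z)y_n
  ⇒ R(z) = (1 + 1/14z)/(1 − 13/14z).

Boundary: |R(x)|=1, x<0.
x=-1.61: |R|=0.3547
x=-2: |R|=0.3000
x=-10: |R|=0.0278
x=-100: |R|=0.0654
θ=13/14≥1/2 ⇒ |1+1/14x|<|1−13/14x| ∀x<0 ⇒ interval (−∞,0).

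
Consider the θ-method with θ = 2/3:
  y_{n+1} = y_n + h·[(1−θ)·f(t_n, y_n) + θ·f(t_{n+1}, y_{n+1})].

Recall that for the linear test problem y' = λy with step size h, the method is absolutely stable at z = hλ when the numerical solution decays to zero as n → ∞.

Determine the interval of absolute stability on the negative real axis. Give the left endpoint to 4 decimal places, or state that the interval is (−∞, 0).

Test eqn y'=λy, z=hλ:
  y_{n+1} = y_n + z·[1/3·y_n + 2/3·y_{n+1}] ⇒ (1 − 2/3z)y_{n+1} = (1 + 1/3z)y_n
  R(z) = (1 + 1/3z)/(1 − 2/3z).

Need |R(x)|<1, x<0.
x=-1.33: |R|=0.2951
x=-2: |R|=0.1429
x=-10: |R|=0.3043
x=-100: |R|=0.4778
θ=2/3≥1/2 ⇒ |1+1/3x|<|1−2/3x| ∀x<0 ⇒ unbounded interval.

(−∞, 0) — no finite endpoint.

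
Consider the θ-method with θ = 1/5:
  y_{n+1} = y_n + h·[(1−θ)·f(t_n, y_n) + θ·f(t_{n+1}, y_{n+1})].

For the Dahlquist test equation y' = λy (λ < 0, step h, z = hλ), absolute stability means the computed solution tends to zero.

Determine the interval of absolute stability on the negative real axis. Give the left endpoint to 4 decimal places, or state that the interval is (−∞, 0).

With y'=λy (z=hλ):
  y_{n+1} = y_n + z·[4/5·y_n + 1/5·y_{n+1}] ⇒ (1 − 1/5z)y_{n+1} = (1 + 4/5z)y_n
  Hence R(z) = (1 + 4/5z)/(1 − 1/5z).

Solve |R(x)|<1 on ℝ⁻.
x=-0.85: |R|=0.2735
R=−1: 1+4/5x = −1+1/5x ⇒ -3/5x=2 ⇒ x=2/(-3/5)=-3.3333
Confirm numerically:
  x=-2.058: |R|=0.45792 <1
  x=-1.751: |R|=0.29684 <1
  x=-1.556: |R|=0.18670 <1
  x=-1.503: |R|=0.15562 <1
  x=-3.694: |R|=1.12445 >1
  x=-3.620: |R|=1.09977 >1
  x=-3.501: |R|=1.05917 >1
So |R|<1 on (-3.3333, 0).

(-3.3333, 0).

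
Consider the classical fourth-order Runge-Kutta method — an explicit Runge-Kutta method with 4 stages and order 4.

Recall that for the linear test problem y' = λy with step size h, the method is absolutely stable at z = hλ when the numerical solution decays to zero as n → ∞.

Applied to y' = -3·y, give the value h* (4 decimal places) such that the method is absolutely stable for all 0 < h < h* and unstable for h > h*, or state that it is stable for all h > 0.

On y'=λy, z=hλ:
  order 4, 4-stage ⇒ R(z)=1+z+z^2/2+z^3/6+z^4/24
  (e.g. R(-1.61)=0.27046, |R|=0.27046)

Solve |R(x)|<1 on ℝ⁻.
x=-1.61: |R|=0.2705
|R(-2.37)|=0.5343 |R(-1.01)|=0.3717 |R(-0.85)|=0.4306
Bisect:
  x_lo=-3.4739 |R|=2.6411  x_hi=-0.3594 |R|=0.6981
  mid=-1.91665 |R|=0.30893 →hi
  mid=-2.69527 |R|=0.87254 →hi
  mid=-3.08458 |R|=1.55330 →lo
  mid=-2.88992 |R|=1.16955 →lo
  mid=-2.79260 |R|=1.01107 →lo
  mid=-2.74393 |R|=0.93941 →hi
  mid=-2.76826 |R|=0.97463 →hi
  ...
  [-2.78537,-2.78518] ⇒ x*=-2.7853
Stable set (-2.7853, 0).

(-2.7853,0); λ=-3 ⇒ h* = 0.9284.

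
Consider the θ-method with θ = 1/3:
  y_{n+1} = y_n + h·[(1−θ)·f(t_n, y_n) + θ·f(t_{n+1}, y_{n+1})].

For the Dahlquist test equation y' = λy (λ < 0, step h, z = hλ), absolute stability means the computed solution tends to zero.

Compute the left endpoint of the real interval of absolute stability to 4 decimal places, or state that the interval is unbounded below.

Test eqn y'=λy, z=hλ:
  y_{n+1} = y_n + z·[2/3·y_n + 1/3·y_{n+1}] ⇒ (1 − 1/3z)y_{n+1} = (1 + 2/3z)y_n
  ⇒ R(z) = (1 + 2/3z)/(1 − 1/3z).

Find x<0 with |R(x)|<1.
x=-0.53: |R|=0.5496
R=−1: 1+2/3x = −1+1/3x ⇒ -1/3x=2 ⇒ x=2/(-1/3)=-6.0000
Confirm numerically:
  x=-5.879: |R|=0.98637 <1
  x=-4.966: |R|=0.87020 <1
  x=-4.801: |R|=0.84630 <1
  x=-6.495: |R|=1.05213 >1
  x=-6.379: |R|=1.04041 >1
  x=-6.049: |R|=1.00541 >1
Interval (-6.0000, 0).

left endpoint -6.0000.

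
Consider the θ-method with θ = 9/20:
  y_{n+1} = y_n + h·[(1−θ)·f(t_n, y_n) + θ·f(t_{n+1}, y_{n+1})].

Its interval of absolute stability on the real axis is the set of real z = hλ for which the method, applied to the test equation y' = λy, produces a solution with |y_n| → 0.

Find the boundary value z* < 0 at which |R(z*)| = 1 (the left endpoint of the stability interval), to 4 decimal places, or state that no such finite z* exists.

With y'=λy (z=hλ):
  y_{n+1} = y_n + z·[11/20·y_n + 9/20·y_{n+1}] ⇒ (1 − 9/20z)y_{n+1} = (1 + 11/20z)y_n
  ⇒ R(z) = (1 + 11/20z)/(1 − 9/20z).

Find x<0 with |R(x)|<1.
x=-1.17: |R|=0.2335
R=−1: 1+11/20x = −1+9/20x ⇒ -1/10x=2 ⇒ x=2/(-1/10)=-20.0000
Confirm numerically:
  x=-14.970: |R|=0.93498 <1
  x=-13.646: |R|=0.91102 <1
  x=-11.029: |R|=0.84956 <1
  x=-8.921: |R|=0.77906 <1
  x=-20.520: |R|=1.00508 >1
  x=-20.499: |R|=1.00488 >1
  x=-20.459: |R|=1.00450 >1
Interval (-20.0000, 0).

left endpoint -20.0000.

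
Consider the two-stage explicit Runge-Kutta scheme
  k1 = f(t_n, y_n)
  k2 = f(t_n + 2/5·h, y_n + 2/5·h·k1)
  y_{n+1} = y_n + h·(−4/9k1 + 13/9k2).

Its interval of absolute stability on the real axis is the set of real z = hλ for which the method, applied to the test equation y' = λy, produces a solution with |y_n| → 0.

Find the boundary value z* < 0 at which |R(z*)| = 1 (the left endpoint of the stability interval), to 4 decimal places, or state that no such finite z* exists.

left endpoint -1.7308.

On y'=λy, z=hλ:
  k1=λy_n ⇒ h·k1=z·y_n;  k2=λ(1+2/5z)y_n ⇒ h·k2=z(1+2/5z)y_n
  y_{n+1}/y_n = 1 − 4/9z + 13/9z(1+2/5z) = 1 + z + 26/45z²
  R(z) = 1 + z + 26/45z².

Find x<0 with |R(x)|<1.
x=-0.65: |R|=0.5941
R=1: x+26/45x²=0 ⇒ x=−45/26=-1.7308; min R=1−1/(4·26/45)=0.5673>−1
Confirm numerically:
  x=-1.269: |R|=0.66143 <1
  x=-1.000: |R|=0.57778 <1
  x=-0.978: |R|=0.57464 <1
  x=-2.331: |R|=1.80839 >1
  x=-1.974: |R|=1.27741 >1
  x=-1.869: |R|=1.14927 >1
Stable set (-1.7308, 0).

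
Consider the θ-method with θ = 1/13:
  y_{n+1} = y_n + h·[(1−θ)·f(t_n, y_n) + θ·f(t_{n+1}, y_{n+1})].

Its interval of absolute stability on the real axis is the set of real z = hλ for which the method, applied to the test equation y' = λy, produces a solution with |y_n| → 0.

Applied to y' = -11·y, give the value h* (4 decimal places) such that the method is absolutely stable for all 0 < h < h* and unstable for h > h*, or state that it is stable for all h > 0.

(-2.3636,0); λ=-11 ⇒ h* = (26/11)/11 = 0.2149.

Set f=λy, z=hλ:
  y_{n+1} = y_n + z·[12/13·y_n + 1/13·y_{n+1}] ⇒ (1 − 1/13z)y_{n+1} = (1 + 12/13z)y_n
  ⇒ R(z) = (1 + 12/13z)/(1 − 1/13z).

Find x<0 with |R(x)|<1.
x=-1.07: |R|=0.0114
R=−1: 1+12/13x = −1+1/13x ⇒ -11/13x=2 ⇒ x=2/(-11/13)=-2.3636
Confirm numerically:
  x=-2.239: |R|=0.91003 <1
  x=-2.018: |R|=0.74684 <1
  x=-1.782: |R|=0.56718 <1
  x=-1.354: |R|=0.22628 <1
  x=-2.709: |R|=1.24184 >1
  x=-2.561: |R|=1.13952 >1
  x=-2.406: |R|=1.03025 >1
Stable set (-2.3636, 0).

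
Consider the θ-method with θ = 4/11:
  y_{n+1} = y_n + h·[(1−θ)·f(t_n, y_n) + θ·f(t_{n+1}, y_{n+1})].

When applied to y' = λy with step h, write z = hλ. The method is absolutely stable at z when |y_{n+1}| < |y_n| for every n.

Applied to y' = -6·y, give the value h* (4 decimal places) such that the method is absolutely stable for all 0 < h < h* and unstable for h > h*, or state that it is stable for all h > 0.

(-7.3333,0); λ=-6 ⇒ h* = (22/3)/6 = 1.2222.

With y'=λy (z=hλ):
  y_{n+1} = y_n + z·[7/11·y_n + 4/11·y_{n+1}] ⇒ (1 − 4/11z)y_{n+1} = (1 + 7/11z)y_n
  Hence R(z) = (1 + 7/11z)/(1 − 4/11z).

Need |R(x)|<1, x<0.
x=-1.05: |R|=0.2401
R=−1: 1+7/11x = −1+4/11x ⇒ -3/11x=2 ⇒ x=2/(-3/11)=-7.3333
Confirm numerically:
  x=-7.162: |R|=0.98704 <1
  x=-4.997: |R|=0.77382 <1
  x=-3.858: |R|=0.60555 <1
  x=-7.367: |R|=1.00250 >1
  x=-7.360: |R|=1.00198 >1
So |R|<1 on (-7.3333, 0).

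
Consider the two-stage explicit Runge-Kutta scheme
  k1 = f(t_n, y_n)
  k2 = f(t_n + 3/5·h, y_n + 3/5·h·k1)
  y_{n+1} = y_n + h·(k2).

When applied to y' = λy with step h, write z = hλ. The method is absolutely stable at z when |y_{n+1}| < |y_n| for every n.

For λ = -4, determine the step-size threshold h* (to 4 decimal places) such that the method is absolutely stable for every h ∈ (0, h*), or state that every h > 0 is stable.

On y'=λy, z=hλ:
  k1=λy_n ⇒ h·k1=z·y_n;  k2=λ(1+3/5z)y_n ⇒ h·k2=z(1+3/5z)y_n
  y_{n+1}/y_n = 1 + z(1+3/5z) = 1 + z + 3/5z²
  Hence R(z) = 1 + z + 3/5z².

Solve |R(x)|<1 on ℝ⁻.
x=-0.84: |R|=0.5834
R=1: x+3/5x²=0 ⇒ x=−5/3=-1.6667; min R=1−1/(4·3/5)=0.5833>−1
Confirm numerically:
  x=-1.118: |R|=0.63195 <1
  x=-1.083: |R|=0.62073 <1
  x=-0.847: |R|=0.58345 <1
  x=-0.787: |R|=0.58462 <1
  x=-2.107: |R|=1.55667 >1
  x=-1.880: |R|=1.24064 >1
So |R|<1 on (-1.6667, 0).

(-1.6667,0); λ=-4 ⇒ h* = (5/3)/4 = 0.4167.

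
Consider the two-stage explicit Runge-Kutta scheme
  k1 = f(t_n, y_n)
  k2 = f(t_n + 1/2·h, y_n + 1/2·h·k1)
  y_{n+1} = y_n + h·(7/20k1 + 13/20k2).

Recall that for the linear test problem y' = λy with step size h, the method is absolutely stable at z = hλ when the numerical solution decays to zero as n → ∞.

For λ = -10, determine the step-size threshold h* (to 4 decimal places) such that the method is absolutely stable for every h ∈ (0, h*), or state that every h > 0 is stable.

(-3.0769,0); λ=-10 ⇒ h* = (40/13)/10 = 0.3077.

On y'=λy, z=hλ:
  k1=λy_n ⇒ h·k1=z·y_n;  k2=λ(1+1/2z)y_n ⇒ h·k2=z(1+1/2z)y_n
  y_{n+1}/y_n = 1 + 7/20z + 13/20z(1+1/2z) = 1 + z + 13/40z²
  Hence R(z) = 1 + z + 13/40z².

Boundary: |R(x)|=1, x<0.
x=-1.34: |R|=0.2436
R=1: x+13/40x²=0 ⇒ x=−40/13=-3.0769; min R=1−1/(4·13/40)=0.2308>−1
Confirm numerically:
  x=-2.265: |R|=0.40232 <1
  x=-1.460: |R|=0.23277 <1
  x=-1.325: |R|=0.24558 <1
  x=-3.636: |R|=1.66066 >1
  x=-3.350: |R|=1.29731 >1
  x=-3.170: |R|=1.09589 >1
Stable set (-3.0769, 0).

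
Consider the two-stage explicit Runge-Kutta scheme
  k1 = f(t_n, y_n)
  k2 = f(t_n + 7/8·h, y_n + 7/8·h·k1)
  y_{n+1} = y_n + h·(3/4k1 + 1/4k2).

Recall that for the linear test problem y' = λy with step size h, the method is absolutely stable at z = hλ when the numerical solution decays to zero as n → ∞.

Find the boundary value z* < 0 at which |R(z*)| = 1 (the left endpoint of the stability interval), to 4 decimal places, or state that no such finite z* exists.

Test eqn y'=λy, z=hλ:
  k1=λy_n ⇒ h·k1=z·y_n;  k2=λ(1+7/8z)y_n ⇒ h·k2=z(1+7/8z)y_n
  y_{n+1}/y_n = 1 + 3/4z + 1/4z(1+7/8z) = 1 + z + 7/32z²
  so R(z) = 1 + z + 7/32z².

Find x<0 with |R(x)|<1.
x=-0.36: |R|=0.6683
R=1: x+7/32x²=0 ⇒ x=−32/7=-4.5714; min R=1−1/(4·7/32)=-0.1429>−1
Confirm numerically:
  x=-4.299: |R|=0.74381 <1
  x=-3.353: |R|=0.10632 <1
  x=-2.478: |R|=0.13477 <1
  x=-4.848: |R|=1.29330 >1
  x=-4.613: |R|=1.04195 >1
Stable set (-4.5714, 0).

left endpoint -4.5714.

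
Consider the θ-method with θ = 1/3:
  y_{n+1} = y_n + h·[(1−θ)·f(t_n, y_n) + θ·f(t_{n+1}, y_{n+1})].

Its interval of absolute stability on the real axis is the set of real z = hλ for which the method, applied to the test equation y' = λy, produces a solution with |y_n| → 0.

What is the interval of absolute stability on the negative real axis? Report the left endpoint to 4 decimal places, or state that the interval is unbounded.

z∈(-6.0000,0).

Set f=λy, z=hλ:
  y_{n+1} = y_n + z·[2/3·y_n + 1/3·y_{n+1}] ⇒ (1 − 1/3z)y_{n+1} = (1 + 2/3z)y_n
  R(z) = (1 + 2/3z)/(1 − 1/3z).

Find x<0 with |R(x)|<1.
x=-0.56: |R|=0.5281
R=−1: 1+2/3x = −1+1/3x ⇒ -1/3x=2 ⇒ x=2/(-1/3)=-6.0000
Confirm numerically:
  x=-5.800: |R|=0.97727 <1
  x=-5.684: |R|=0.96361 <1
  x=-3.421: |R|=0.59835 <1
  x=-2.870: |R|=0.46678 <1
  x=-6.373: |R|=1.03980 >1
  x=-6.162: |R|=1.01768 >1
  x=-6.160: |R|=1.01747 >1
Stable set (-6.0000, 0).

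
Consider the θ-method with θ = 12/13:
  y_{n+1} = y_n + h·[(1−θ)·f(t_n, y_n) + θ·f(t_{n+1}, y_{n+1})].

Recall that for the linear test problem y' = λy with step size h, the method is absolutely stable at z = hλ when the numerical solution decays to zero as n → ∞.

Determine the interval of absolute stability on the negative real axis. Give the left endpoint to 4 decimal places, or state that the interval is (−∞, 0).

With y'=λy (z=hλ):
  y_{n+1} = y_n + z·[1/13·y_n + 12/13·y_{n+1}] ⇒ (1 − 12/13z)y_{n+1} = (1 + 1/13z)y_n
  so R(z) = (1 + 1/13z)/(1 − 12/13z).

Boundary: |R(x)|=1, x<0.
x=-1.05: |R|=0.4668
x=-2: |R|=0.2973
x=-10: |R|=0.0226
x=-100: |R|=0.0717
θ=12/13≥1/2 ⇒ |1+1/13x|<|1−12/13x| ∀x<0 ⇒ unbounded interval.

interval (−∞, 0).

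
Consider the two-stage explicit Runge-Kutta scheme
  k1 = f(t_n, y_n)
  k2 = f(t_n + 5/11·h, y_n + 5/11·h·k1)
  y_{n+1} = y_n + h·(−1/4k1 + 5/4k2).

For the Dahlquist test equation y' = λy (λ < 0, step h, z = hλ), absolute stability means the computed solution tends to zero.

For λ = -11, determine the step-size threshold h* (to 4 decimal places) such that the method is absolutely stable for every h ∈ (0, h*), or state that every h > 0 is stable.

(-1.7600,0); λ=-11 ⇒ h* = (44/25)/11 = 0.1600.

With y'=λy (z=hλ):
  k1=λy_n ⇒ h·k1=z·y_n;  k2=λ(1+5/11z)y_n ⇒ h·k2=z(1+5/11z)y_n
  y_{n+1}/y_n = 1 − 1/4z + 5/4z(1+5/11z) = 1 + z + 25/44z²
  Hence R(z) = 1 + z + 25/44z².

Boundary: |R(x)|=1, x<0.
x=-1.68: |R|=0.9236
R=1: x+25/44x²=0 ⇒ x=−44/25=-1.7600; min R=1−1/(4·25/44)=0.5600>−1
Confirm numerically:
  x=-1.642: |R|=0.88991 <1
  x=-1.003: |R|=0.56860 <1
  x=-0.792: |R|=0.56440 <1
  x=-0.737: |R|=0.57162 <1
  x=-2.356: |R|=1.79783 >1
  x=-1.906: |R|=1.15811 >1
Interval (-1.7600, 0).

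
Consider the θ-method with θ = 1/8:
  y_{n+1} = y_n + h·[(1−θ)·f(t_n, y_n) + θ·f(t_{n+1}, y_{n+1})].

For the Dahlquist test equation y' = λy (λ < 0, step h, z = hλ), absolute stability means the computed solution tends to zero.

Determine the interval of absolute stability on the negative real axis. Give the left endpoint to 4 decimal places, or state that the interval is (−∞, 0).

Test eqn y'=λy, z=hλ:
  y_{n+1} = y_n + z·[7/8·y_n + 1/8·y_{n+1}] ⇒ (1 − 1/8z)y_{n+1} = (1 + 7/8z)y_n
  Hence R(z) = (1 + 7/8z)/(1 − 1/8z).

Need |R(x)|<1, x<0.
x=-0.92: |R|=0.1749
R=−1: 1+7/8x = −1+1/8x ⇒ -3/4x=2 ⇒ x=2/(-3/4)=-2.6667
Confirm numerically:
  x=-2.382: |R|=0.83548 <1
  x=-1.462: |R|=0.23610 <1
  x=-1.111: |R|=0.02448 <1
  x=-3.106: |R|=1.23735 >1
  x=-2.949: |R|=1.15472 >1
  x=-2.710: |R|=1.02428 >1
So |R|<1 on (-2.6667, 0).

z∈(-2.6667,0).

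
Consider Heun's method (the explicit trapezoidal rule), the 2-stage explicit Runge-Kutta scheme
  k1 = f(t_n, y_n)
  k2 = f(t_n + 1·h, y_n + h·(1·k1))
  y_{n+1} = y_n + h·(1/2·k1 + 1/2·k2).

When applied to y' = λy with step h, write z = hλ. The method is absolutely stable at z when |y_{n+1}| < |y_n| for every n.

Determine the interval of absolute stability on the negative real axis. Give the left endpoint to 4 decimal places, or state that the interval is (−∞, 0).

(-2.0000, 0).

With y'=λy (z=hλ):
  order 2, 2-stage ⇒ R(z)=1+z+z^2/2
  (e.g. R(-0.57)=0.59245, |R|=0.59245)

Solve |R(x)|<1 on ℝ⁻.
x=-0.57: |R|=0.5924
|R(-2.11)|=1.1160 |R(-1.74)|=0.7738 |R(-1.44)|=0.5968
Bisect:
  x_lo=-2.8909 |R|=2.2878  x_hi=-0.0676 |R|=0.9347
  mid=-1.47927 |R|=0.61485 →hi
  mid=-2.18509 |R|=1.20222 →lo
  mid=-1.83218 |R|=0.84626 →hi
  mid=-2.00863 |R|=1.00867 →lo
  mid=-1.92041 |R|=0.92357 →hi
  mid=-1.96452 |R|=0.96515 →hi
  mid=-1.98658 |R|=0.98667 →hi
  ...
  [-2.00002,-1.99984] ⇒ x*=-2.0000
So |R|<1 on (-2.0000, 0).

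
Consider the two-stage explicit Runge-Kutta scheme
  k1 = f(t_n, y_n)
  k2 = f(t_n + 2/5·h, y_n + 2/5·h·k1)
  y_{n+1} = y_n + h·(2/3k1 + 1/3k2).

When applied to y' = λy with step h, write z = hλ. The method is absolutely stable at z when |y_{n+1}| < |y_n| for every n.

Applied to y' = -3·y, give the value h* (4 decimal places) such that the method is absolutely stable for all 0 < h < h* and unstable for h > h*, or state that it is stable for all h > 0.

(-7.5000,0); λ=-3 ⇒ h* = (15/2)/3 = 2.5000.

Set f=λy, z=hλ:
  k1=λy_n ⇒ h·k1=z·y_n;  k2=λ(1+2/5z)y_n ⇒ h·k2=z(1+2/5z)y_n
  y_{n+1}/y_n = 1 + 2/3z + 1/3z(1+2/5z) = 1 + z + 2/15z²
  Hence R(z) = 1 + z + 2/15z².

Need |R(x)|<1, x<0.
x=-1.19: |R|=0.0012
R=1: x+2/15x²=0 ⇒ x=−15/2=-7.5000; min R=1−1/(4·2/15)=-0.8750>−1
Confirm numerically:
  x=-5.287: |R|=0.56002 <1
  x=-4.871: |R|=0.70745 <1
  x=-4.646: |R|=0.76796 <1
  x=-7.978: |R|=1.50846 >1
  x=-7.959: |R|=1.48709 >1
  x=-7.804: |R|=1.31632 >1
So |R|<1 on (-7.5000, 0).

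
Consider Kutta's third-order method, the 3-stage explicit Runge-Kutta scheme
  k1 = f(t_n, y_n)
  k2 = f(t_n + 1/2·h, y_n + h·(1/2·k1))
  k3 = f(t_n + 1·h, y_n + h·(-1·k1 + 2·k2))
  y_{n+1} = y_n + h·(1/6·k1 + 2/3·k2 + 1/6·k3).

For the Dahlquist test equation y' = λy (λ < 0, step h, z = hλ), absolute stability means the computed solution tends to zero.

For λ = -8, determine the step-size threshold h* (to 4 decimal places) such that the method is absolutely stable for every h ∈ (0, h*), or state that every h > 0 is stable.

(-2.5127,0); λ=-8 ⇒ h* = 0.3141.

Test eqn y'=λy, z=hλ:
  order 3, 3-stage ⇒ R(z)=1+z+z^2/2+z^3/6
  (e.g. R(-1.08)=0.29325, |R|=0.29325)

Boundary: |R(x)|=1, x<0.
x=-1.08: |R|=0.2932
|R(-2.26)|=0.6301 |R(-1.99)|=0.3234 |R(-1.28)|=0.1897
Bisect:
  x_lo=-3.2134 |R|=2.5807  x_hi=-0.2873 |R|=0.7500
  mid=-1.75036 |R|=0.11226 →hi
  mid=-2.48188 |R|=0.94996 →hi
  mid=-2.84764 |R|=1.64172 →lo
  mid=-2.66476 |R|=1.26800 →lo
  mid=-2.57332 |R|=1.10240 →lo
  mid=-2.52760 |R|=1.02459 →lo
  mid=-2.50474 |R|=0.98688 →hi
  mid=-2.51617 |R|=1.00563 →lo
  mid=-2.51045 |R|=0.99623 →hi
  mid=-2.51331 |R|=1.00093 →lo
  ...
  [-2.51277,-2.51260] ⇒ x*=-2.5127
Interval (-2.5127, 0).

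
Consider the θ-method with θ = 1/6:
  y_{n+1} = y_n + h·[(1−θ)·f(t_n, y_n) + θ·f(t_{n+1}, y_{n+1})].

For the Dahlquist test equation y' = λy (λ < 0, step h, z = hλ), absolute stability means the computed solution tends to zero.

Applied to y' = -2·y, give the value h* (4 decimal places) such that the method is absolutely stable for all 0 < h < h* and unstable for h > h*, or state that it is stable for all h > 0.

(-3.0000,0); λ=-2 ⇒ h* = (3)/2 = 1.5000.

Set f=λy, z=hλ:
  y_{n+1} = y_n + z·[5/6·y_n + 1/6·y_{n+1}] ⇒ (1 − 1/6z)y_{n+1} = (1 + 5/6z)y_n
  ⇒ R(z) = (1 + 5/6z)/(1 − 1/6z).

Boundary: |R(x)|=1, x<0.
x=-0.32: |R|=0.6962
R=−1: 1+5/6x = −1+1/6x ⇒ -2/3x=2 ⇒ x=2/(-2/3)=-3.0000
Confirm numerically:
  x=-2.118: |R|=0.56541 <1
  x=-1.972: |R|=0.48419 <1
  x=-1.560: |R|=0.23810 <1
  x=-3.516: |R|=1.21690 >1
  x=-3.192: |R|=1.08355 >1
So |R|<1 on (-3.0000, 0).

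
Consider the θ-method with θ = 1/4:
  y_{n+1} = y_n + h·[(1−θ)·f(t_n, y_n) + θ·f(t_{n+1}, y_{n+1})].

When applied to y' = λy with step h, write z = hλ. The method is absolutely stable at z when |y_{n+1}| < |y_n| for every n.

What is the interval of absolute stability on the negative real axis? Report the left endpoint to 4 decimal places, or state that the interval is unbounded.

z∈(-4.0000,0).

Set f=λy, z=hλ:
  y_{n+1} = y_n + z·[3/4·y_n + 1/4·y_{n+1}] ⇒ (1 − 1/4z)y_{n+1} = (1 + 3/4z)y_n
  so R(z) = (1 + 3/4z)/(1 − 1/4z).

Solve |R(x)|<1 on ℝ⁻.
x=-1.49: |R|=0.0856
R=−1: 1+3/4x = −1+1/4x ⇒ -1/2x=2 ⇒ x=2/(-1/2)=-4.0000
Confirm numerically:
  x=-3.298: |R|=0.80762 <1
  x=-2.812: |R|=0.65120 <1
  x=-2.667: |R|=0.60012 <1
  x=-1.800: |R|=0.24138 <1
  x=-4.544: |R|=1.12734 >1
  x=-4.207: |R|=1.05044 >1
  x=-4.020: |R|=1.00499 >1
Stable set (-4.0000, 0).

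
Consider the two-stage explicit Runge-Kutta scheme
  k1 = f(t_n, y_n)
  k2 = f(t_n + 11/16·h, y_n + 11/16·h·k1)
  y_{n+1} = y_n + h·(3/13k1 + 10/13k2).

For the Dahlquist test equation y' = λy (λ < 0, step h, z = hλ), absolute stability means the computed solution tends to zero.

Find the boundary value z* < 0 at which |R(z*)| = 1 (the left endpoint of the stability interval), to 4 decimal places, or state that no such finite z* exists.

left endpoint -1.8909.

With y'=λy (z=hλ):
  k1=λy_n ⇒ h·k1=z·y_n;  k2=λ(1+11/16z)y_n ⇒ h·k2=z(1+11/16z)y_n
  y_{n+1}/y_n = 1 + 3/13z + 10/13z(1+11/16z) = 1 + z + 55/104z²
  R(z) = 1 + z + 55/104z².

Find x<0 with |R(x)|<1.
x=-0.9: |R|=0.5284
R=1: x+55/104x²=0 ⇒ x=−104/55=-1.8909; min R=1−1/(4·55/104)=0.5273>−1
Confirm numerically:
  x=-1.550: |R|=0.72055 <1
  x=-1.478: |R|=0.67726 <1
  x=-1.408: |R|=0.64042 <1
  x=-0.850: |R|=0.53209 <1
  x=-2.443: |R|=1.71329 >1
  x=-2.174: |R|=1.32547 >1
  x=-2.137: |R|=1.27812 >1
So |R|<1 on (-1.8909, 0).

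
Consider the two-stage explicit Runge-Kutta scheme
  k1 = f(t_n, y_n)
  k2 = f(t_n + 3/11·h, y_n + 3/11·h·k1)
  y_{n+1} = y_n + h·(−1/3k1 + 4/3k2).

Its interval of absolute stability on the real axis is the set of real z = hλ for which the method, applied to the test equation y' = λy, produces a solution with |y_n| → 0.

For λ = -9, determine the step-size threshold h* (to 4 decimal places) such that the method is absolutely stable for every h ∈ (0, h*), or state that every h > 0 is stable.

Test eqn y'=λy, z=hλ:
  k1=λy_n ⇒ h·k1=z·y_n;  k2=λ(1+3/11z)y_n ⇒ h·k2=z(1+3/11z)y_n
  y_{n+1}/y_n = 1 − 1/3z + 4/3z(1+3/11z) = 1 + z + 4/11z²
  ⇒ R(z) = 1 + z + 4/11z².

Solve |R(x)|<1 on ℝ⁻.
x=-0.82: |R|=0.4245
R=1: x+4/11x²=0 ⇒ x=−11/4=-2.7500; min R=1−1/(4·4/11)=0.3125>−1
Confirm numerically:
  x=-2.061: |R|=0.48363 <1
  x=-1.756: |R|=0.36529 <1
  x=-1.316: |R|=0.31377 <1
  x=-3.243: |R|=1.58138 >1
  x=-3.192: |R|=1.51304 >1
Interval (-2.7500, 0).

(-2.7500,0); λ=-9 ⇒ h* = (11/4)/9 = 0.3056.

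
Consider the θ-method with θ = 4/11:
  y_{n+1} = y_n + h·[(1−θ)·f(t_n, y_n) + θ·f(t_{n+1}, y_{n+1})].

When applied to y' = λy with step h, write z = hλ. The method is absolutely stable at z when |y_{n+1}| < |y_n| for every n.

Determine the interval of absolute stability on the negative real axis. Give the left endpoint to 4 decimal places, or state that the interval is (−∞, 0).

z∈(-7.3333,0).

With y'=λy (z=hλ):
  y_{n+1} = y_n + z·[7/11·y_n + 4/11·y_{n+1}] ⇒ (1 − 4/11z)y_{n+1} = (1 + 7/11z)y_n
  Hence R(z) = (1 + 7/11z)/(1 − 4/11z).

Solve |R(x)|<1 on ℝ⁻.
x=-0.99: |R|=0.2721
R=−1: 1+7/11x = −1+4/11x ⇒ -3/11x=2 ⇒ x=2/(-3/11)=-7.3333
Confirm numerically:
  x=-6.444: |R|=0.92745 <1
  x=-4.656: |R|=0.72887 <1
  x=-4.319: |R|=0.68019 <1
  x=-4.309: |R|=0.67867 <1
  x=-7.666: |R|=1.02395 >1
  x=-7.568: |R|=1.01706 >1
  x=-7.477: |R|=1.01054 >1
Stable set (-7.3333, 0).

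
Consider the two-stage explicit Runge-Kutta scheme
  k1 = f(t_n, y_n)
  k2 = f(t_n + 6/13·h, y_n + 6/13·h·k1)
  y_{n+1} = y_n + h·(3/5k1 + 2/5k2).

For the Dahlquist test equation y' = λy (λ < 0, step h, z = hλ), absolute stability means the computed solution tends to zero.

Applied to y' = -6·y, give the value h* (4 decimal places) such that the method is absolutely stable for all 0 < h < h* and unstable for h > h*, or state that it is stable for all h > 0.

(-5.4167,0); λ=-6 ⇒ h* = (65/12)/6 = 0.9028.

With y'=λy (z=hλ):
  k1=λy_n ⇒ h·k1=z·y_n;  k2=λ(1+6/13z)y_n ⇒ h·k2=z(1+6/13z)y_n
  y_{n+1}/y_n = 1 + 3/5z + 2/5z(1+6/13z) = 1 + z + 12/65z²
  ⇒ R(z) = 1 + z + 12/65z².

Need |R(x)|<1, x<0.
x=-1.79: |R|=0.1985
R=1: x+12/65x²=0 ⇒ x=−65/12=-5.4167; min R=1−1/(4·12/65)=-0.3542>−1
Confirm numerically:
  x=-4.942: |R|=0.56693 <1
  x=-4.767: |R|=0.42825 <1
  x=-4.666: |R|=0.35336 <1
  x=-4.077: |R|=0.00834 <1
  x=-5.958: |R|=1.59543 >1
  x=-5.613: |R|=1.20345 >1
  x=-5.589: |R|=1.17782 >1
Interval (-5.4167, 0).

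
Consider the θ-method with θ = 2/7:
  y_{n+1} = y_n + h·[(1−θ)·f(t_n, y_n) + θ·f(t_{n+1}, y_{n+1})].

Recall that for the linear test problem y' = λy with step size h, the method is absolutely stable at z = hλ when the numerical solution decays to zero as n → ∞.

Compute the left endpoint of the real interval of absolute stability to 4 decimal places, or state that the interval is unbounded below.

left endpoint -4.6667.

On y'=λy, z=hλ:
  y_{n+1} = y_n + z·[5/7·y_n + 2/7·y_{n+1}] ⇒ (1 − 2/7z)y_{n+1} = (1 + 5/7z)y_n
  so R(z) = (1 + 5/7z)/(1 − 2/7z).

Boundary: |R(x)|=1, x<0.
x=-1.03: |R|=0.2042
R=−1: 1+5/7x = −1+2/7x ⇒ -3/7x=2 ⇒ x=2/(-3/7)=-4.6667
Confirm numerically:
  x=-4.458: |R|=0.96067 <1
  x=-4.317: |R|=0.93290 <1
  x=-2.923: |R|=0.59279 <1
  x=-2.320: |R|=0.39519 <1
  x=-5.123: |R|=1.07938 >1
  x=-4.895: |R|=1.04080 >1
  x=-4.864: |R|=1.03539 >1
So |R|<1 on (-4.6667, 0).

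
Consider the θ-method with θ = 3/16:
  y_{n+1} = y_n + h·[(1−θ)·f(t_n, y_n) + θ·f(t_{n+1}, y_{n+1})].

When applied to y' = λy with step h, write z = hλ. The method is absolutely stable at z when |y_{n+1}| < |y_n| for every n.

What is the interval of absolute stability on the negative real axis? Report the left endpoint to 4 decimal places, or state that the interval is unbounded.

z∈(-3.2000,0).

On y'=λy, z=hλ:
  y_{n+1} = y_n + z·[13/16·y_n + 3/16·y_{n+1}] ⇒ (1 − 3/16z)y_{n+1} = (1 + 13/16z)y_n
  R(z) = (1 + 13/16z)/(1 − 3/16z).

Need |R(x)|<1, x<0.
x=-1.13: |R|=0.0676
R=−1: 1+13/16x = −1+3/16x ⇒ -5/8x=2 ⇒ x=2/(-5/8)=-3.2000
Confirm numerically:
  x=-3.139: |R|=0.97600 <1
  x=-2.421: |R|=0.66513 <1
  x=-1.831: |R|=0.36305 <1
  x=-3.657: |R|=1.16944 >1
  x=-3.635: |R|=1.16168 >1
So |R|<1 on (-3.2000, 0).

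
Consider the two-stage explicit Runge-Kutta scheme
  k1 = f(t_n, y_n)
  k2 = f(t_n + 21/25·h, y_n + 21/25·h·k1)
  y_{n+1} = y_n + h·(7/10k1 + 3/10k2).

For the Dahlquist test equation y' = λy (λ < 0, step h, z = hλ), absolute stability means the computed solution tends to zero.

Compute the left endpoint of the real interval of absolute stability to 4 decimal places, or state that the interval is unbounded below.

left endpoint -3.9683.

On y'=λy, z=hλ:
  k1=λy_n ⇒ h·k1=z·y_n;  k2=λ(1+21/25z)y_n ⇒ h·k2=z(1+21/25z)y_n
  y_{n+1}/y_n = 1 + 7/10z + 3/10z(1+21/25z) = 1 + z + 63/250z²
  R(z) = 1 + z + 63/250z².

Boundary: |R(x)|=1, x<0.
x=-1.27: |R|=0.1365
R=1: x+63/250x²=0 ⇒ x=−250/63=-3.9683; min R=1−1/(4·63/250)=0.0079>−1
Confirm numerically:
  x=-3.857: |R|=0.89187 <1
  x=-3.792: |R|=0.83157 <1
  x=-2.682: |R|=0.13067 <1
  x=-2.268: |R|=0.02824 <1
  x=-4.547: |R|=1.66315 >1
  x=-4.153: |R|=1.19335 >1
Interval (-3.9683, 0).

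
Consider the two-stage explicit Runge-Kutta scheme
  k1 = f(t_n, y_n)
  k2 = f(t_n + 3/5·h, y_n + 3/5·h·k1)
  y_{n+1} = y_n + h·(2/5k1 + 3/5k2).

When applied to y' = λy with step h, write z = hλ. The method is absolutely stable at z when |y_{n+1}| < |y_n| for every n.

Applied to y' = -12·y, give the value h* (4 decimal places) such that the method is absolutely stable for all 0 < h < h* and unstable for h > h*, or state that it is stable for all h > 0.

With y'=λy (z=hλ):
  k1=λy_n ⇒ h·k1=z·y_n;  k2=λ(1+3/5z)y_n ⇒ h·k2=z(1+3/5z)y_n
  y_{n+1}/y_n = 1 + 2/5z + 3/5z(1+3/5z) = 1 + z + 9/25z²
  ⇒ R(z) = 1 + z + 9/25z².

Find x<0 with |R(x)|<1.
x=-0.34: |R|=0.7016
R=1: x+9/25x²=0 ⇒ x=−25/9=-2.7778; min R=1−1/(4·9/25)=0.3056>−1
Confirm numerically:
  x=-2.715: |R|=0.93864 <1
  x=-2.399: |R|=0.67287 <1
  x=-1.838: |R|=0.37817 <1
  x=-1.481: |R|=0.30861 <1
  x=-3.360: |R|=1.70426 >1
  x=-3.071: |R|=1.32417 >1
Stable set (-2.7778, 0).

(-2.7778,0); λ=-12 ⇒ h* = (25/9)/12 = 0.2315.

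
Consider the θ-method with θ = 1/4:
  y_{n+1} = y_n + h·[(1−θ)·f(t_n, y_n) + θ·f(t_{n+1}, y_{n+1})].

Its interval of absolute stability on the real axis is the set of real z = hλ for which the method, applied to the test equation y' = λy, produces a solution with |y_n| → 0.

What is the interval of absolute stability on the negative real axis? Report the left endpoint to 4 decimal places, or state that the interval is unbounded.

Set f=λy, z=hλ:
  y_{n+1} = y_n + z·[3/4·y_n + 1/4·y_{n+1}] ⇒ (1 − 1/4z)y_{n+1} = (1 + 3/4z)y_n
  ⇒ R(z) = (1 + 3/4z)/(1 − 1/4z).

Find x<0 with |R(x)|<1.
x=-0.35: |R|=0.6782
R=−1: 1+3/4x = −1+1/4x ⇒ -1/2x=2 ⇒ x=2/(-1/2)=-4.0000
Confirm numerically:
  x=-2.762: |R|=0.63384 <1
  x=-2.592: |R|=0.57282 <1
  x=-1.834: |R|=0.25746 <1
  x=-4.407: |R|=1.09682 >1
  x=-4.174: |R|=1.04257 >1
Stable set (-4.0000, 0).

(-4.0000, 0).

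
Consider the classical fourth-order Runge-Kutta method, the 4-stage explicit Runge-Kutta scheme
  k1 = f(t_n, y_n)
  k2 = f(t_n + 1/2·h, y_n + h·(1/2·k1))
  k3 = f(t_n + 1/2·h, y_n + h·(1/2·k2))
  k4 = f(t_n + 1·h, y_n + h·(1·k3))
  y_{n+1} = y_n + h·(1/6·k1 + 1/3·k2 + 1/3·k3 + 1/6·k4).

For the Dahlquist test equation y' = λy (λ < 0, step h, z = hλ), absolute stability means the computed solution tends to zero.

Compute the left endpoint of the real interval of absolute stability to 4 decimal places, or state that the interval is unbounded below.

left endpoint -2.7853.

Test eqn y'=λy, z=hλ:
  order 4, 4-stage ⇒ R(z)=1+z+z^2/2+z^3/6+z^4/24
  (e.g. R(-0.71)=0.49299, |R|=0.49299)

Boundary: |R(x)|=1, x<0.
x=-0.71: |R|=0.4930
|R(-2.11)|=0.3763 |R(-1.34)|=0.2911 |R(-0.83)|=0.4389
Bisect:
  x_lo=-3.6338 |R|=3.2362  x_hi=-0.2810 |R|=0.7550
  mid=-1.95739 |R|=0.32003 →hi
  mid=-2.79558 |R|=1.01562 →lo
  mid=-2.37648 |R|=0.53943 →hi
  mid=-2.58603 |R|=0.73885 →hi
  mid=-2.69081 |R|=0.86664 →hi
  mid=-2.74319 |R|=0.93836 →hi
  mid=-2.76939 |R|=0.97628 →hi
  ...
  [-2.78535,-2.78514] ⇒ x*=-2.7853
Interval (-2.7853, 0).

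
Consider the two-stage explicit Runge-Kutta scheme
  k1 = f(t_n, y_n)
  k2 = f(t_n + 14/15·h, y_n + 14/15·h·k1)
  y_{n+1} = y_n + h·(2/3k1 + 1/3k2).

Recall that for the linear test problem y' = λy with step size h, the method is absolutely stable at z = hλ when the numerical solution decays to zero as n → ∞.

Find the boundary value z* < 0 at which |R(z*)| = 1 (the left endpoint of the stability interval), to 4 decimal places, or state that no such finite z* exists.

Set f=λy, z=hλ:
  k1=λy_n ⇒ h·k1=z·y_n;  k2=λ(1+14/15z)y_n ⇒ h·k2=z(1+14/15z)y_n
  y_{n+1}/y_n = 1 + 2/3z + 1/3z(1+14/15z) = 1 + z + 14/45z²
  so R(z) = 1 + z + 14/45z².

Solve |R(x)|<1 on ℝ⁻.
x=-0.79: |R|=0.4042
R=1: x+14/45x²=0 ⇒ x=−45/14=-3.2143; min R=1−1/(4·14/45)=0.1964>−1
Confirm numerically:
  x=-2.781: |R|=0.62512 <1
  x=-1.917: |R|=0.22630 <1
  x=-1.900: |R|=0.22311 <1
  x=-3.640: |R|=1.48210 >1
  x=-3.421: |R|=1.22001 >1
  x=-3.361: |R|=1.15341 >1
Stable set (-3.2143, 0).

left endpoint -3.2143.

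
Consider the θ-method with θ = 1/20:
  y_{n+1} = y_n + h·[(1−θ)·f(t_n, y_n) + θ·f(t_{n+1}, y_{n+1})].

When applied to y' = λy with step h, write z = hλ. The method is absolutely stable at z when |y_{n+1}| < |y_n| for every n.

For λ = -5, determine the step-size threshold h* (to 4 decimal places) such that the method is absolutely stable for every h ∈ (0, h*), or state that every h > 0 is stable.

(-2.2222,0); λ=-5 ⇒ h* = (20/9)/5 = 0.4444.

With y'=λy (z=hλ):
  y_{n+1} = y_n + z·[19/20·y_n + 1/20·y_{n+1}] ⇒ (1 − 1/20z)y_{n+1} = (1 + 19/20z)y_n
  ⇒ R(z) = (1 + 19/20z)/(1 − 1/20z).

Need |R(x)|<1, x<0.
x=-1.41: |R|=0.3171
R=−1: 1+19/20x = −1+1/20x ⇒ -9/10x=2 ⇒ x=2/(-9/10)=-2.2222
Confirm numerically:
  x=-1.903: |R|=0.73766 <1
  x=-1.673: |R|=0.54386 <1
  x=-1.659: |R|=0.53193 <1
  x=-1.174: |R|=0.10891 <1
  x=-2.582: |R|=1.28678 >1
  x=-2.487: |R|=1.21194 >1
  x=-2.473: |R|=1.20086 >1
Stable set (-2.2222, 0).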